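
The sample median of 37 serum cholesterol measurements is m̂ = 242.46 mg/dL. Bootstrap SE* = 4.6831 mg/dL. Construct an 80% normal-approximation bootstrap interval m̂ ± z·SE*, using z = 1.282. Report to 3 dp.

Margin = 1.282 × 4.6831 = 6.0037
Interval: 242.46 ± 6.0037

(236.456, 248.464)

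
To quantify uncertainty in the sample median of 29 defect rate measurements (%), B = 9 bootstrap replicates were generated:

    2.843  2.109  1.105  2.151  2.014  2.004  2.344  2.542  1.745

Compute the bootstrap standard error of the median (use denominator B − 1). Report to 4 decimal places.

Bootstrap SE is the standard deviation of the 9 replicate medians.
Mean of replicates: (2.843 + 2.109 + 1.105 + 2.151 + 2.014 + 2.004 + 2.344 + 2.542 + 1.745) / 9 = 18.85700 / 9 = 2.09522
Sum of squared deviations: (+0.74778)² + (+0.01378)² + (−0.99022)² + (+0.05578)² + (−0.08122)² + (−0.09122)² + (+0.24878)² + (+0.44678)² + (−0.35022)² = 1.94209
Variance = 1.94209 / 8 = 0.24276
SE* = √0.24276

SE* = 0.4927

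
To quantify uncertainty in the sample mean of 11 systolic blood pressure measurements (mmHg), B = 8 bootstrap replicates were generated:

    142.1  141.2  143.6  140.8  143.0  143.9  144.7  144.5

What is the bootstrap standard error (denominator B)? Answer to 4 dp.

SE* = 1.3782

Bootstrap SE is the standard deviation of the 8 replicate means.
Mean of replicates: (142.1 + 141.2 + 143.6 + 140.8 + 143.0 + 143.9 + 144.7 + 144.5) / 8 = 1143.80000 / 8 = 142.97500
Sum of squared deviations: (−0.87500)² + (−1.77500)² + (+0.62500)² + (−2.17500)² + (+0.02500)² + (+0.92500)² + (+1.72500)² + (+1.52500)² = 15.19500
Variance = 15.19500 / 8 = 1.89937
SE* = √1.89937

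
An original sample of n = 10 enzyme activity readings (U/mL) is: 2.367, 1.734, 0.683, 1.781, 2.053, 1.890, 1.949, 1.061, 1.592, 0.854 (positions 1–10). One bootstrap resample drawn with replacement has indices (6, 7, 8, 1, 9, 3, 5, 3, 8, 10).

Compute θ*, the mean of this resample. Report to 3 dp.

θ* = 1.419

Resample values: 1.890, 1.949, 1.061, 2.367, 1.592, 0.683, 2.053, 0.683, 1.061, 0.854.
Mean = (1.890 + 1.949 + 1.061 + 2.367 + 1.592 + 0.683 + 2.053 + 0.683 + 1.061 + 0.854) / 10 = 14.1930 / 10 = 1.419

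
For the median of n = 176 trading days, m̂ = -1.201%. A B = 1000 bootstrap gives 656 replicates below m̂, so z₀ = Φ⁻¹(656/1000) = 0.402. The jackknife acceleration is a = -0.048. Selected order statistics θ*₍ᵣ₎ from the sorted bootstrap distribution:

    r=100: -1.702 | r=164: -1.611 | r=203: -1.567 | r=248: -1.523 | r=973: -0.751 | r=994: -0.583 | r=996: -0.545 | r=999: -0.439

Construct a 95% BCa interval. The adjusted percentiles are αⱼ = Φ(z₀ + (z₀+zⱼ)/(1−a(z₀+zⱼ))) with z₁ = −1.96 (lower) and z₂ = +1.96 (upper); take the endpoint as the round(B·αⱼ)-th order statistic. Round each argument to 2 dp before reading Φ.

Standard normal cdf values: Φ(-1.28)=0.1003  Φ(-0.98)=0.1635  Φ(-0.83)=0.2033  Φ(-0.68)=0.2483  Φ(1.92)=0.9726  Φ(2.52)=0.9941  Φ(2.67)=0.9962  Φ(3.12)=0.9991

Lower: z₀ + z₁ = 0.402 + (-1.960) = -1.558; 1 − a(z₀+z₁) = 1 − (-0.048)(-1.558) = 0.9252; argument = 0.402 + (-1.558)/0.9252 = -1.2819 → -1.28.
α₁ = Φ(-1.28) = 0.1003; rank = round(1000 × 0.1003) = 100; θ*₍100₎ = -1.702.
Upper: z₀ + z₂ = 2.362; 1 − a(z₀+z₂) = 1.1134; argument = 2.5235 → 2.52; α₂ = 0.9941; rank = 994; θ*₍994₎ = -0.583.

(-1.702, -0.583)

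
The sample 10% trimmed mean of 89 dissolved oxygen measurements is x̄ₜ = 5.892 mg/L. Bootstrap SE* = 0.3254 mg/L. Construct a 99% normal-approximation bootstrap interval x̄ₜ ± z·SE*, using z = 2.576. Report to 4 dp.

Margin = 2.576 × 0.3254 = 0.83823
Interval: 5.892 ± 0.83823

(5.0538, 6.7302)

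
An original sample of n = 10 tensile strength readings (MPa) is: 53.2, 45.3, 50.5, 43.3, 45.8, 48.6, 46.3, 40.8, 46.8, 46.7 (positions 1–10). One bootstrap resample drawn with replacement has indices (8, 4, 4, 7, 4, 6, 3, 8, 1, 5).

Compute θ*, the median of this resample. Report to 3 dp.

θ* = 44.550

Resample values: 40.8, 43.3, 43.3, 46.3, 43.3, 48.6, 50.5, 40.8, 53.2, 45.8.
Sorted: 40.8, 40.8, 43.3, 43.3, 43.3, 45.8, 46.3, 48.6, 50.5, 53.2
Median = average of the two middle values = 44.550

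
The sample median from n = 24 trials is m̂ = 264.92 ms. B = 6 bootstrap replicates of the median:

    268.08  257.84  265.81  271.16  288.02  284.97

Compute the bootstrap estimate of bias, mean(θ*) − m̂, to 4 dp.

bias = +7.7267

mean(θ*) = (268.08 + 257.84 + 265.81 + 271.16 + 288.02 + 284.97) / 6 = 272.64667
bias = 272.64667 − 264.92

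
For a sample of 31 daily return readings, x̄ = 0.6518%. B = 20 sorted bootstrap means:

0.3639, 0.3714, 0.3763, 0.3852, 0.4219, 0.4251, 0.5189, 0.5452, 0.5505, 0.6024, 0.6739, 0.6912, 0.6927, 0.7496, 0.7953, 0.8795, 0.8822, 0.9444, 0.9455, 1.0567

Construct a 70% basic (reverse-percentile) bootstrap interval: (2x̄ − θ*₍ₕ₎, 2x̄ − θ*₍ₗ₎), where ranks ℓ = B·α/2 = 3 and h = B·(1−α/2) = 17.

Percentile endpoints at ranks 3 and 17: θ*₍3₎ = 0.3763, θ*₍17₎ = 0.8822.
Basic interval reflects these around x̄:
  lower = 2 × 0.6518 − 0.8822 = 0.4214
  upper = 2 × 0.6518 − 0.3763 = 0.9273

(0.4214, 0.9273)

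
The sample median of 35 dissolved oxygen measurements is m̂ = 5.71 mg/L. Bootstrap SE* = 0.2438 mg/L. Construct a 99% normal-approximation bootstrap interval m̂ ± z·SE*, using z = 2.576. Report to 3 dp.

(5.082, 6.338)

Margin = 2.576 × 0.2438 = 0.6280
Interval: 5.71 ± 0.6280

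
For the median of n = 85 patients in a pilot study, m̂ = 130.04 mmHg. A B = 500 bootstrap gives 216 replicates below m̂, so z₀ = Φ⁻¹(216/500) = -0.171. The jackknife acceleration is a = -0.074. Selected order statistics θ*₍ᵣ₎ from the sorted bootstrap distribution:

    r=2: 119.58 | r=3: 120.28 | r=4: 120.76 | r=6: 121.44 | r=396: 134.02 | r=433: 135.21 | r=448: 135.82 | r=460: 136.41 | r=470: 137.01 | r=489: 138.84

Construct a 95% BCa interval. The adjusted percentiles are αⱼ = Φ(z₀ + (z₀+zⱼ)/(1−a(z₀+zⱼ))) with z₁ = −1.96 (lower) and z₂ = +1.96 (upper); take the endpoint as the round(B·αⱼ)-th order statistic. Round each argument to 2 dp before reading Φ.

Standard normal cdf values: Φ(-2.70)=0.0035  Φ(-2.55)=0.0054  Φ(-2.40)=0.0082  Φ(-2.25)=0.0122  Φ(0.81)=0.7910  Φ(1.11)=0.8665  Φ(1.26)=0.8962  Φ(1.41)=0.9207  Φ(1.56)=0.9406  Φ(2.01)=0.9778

Lower: z₀ + z₁ = -0.171 + (-1.960) = -2.131; 1 − a(z₀+z₁) = 1 − (-0.074)(-2.131) = 0.8423; argument = -0.171 + (-2.131)/0.8423 = -2.7010 → -2.70.
α₁ = Φ(-2.70) = 0.0035; rank = round(500 × 0.0035) = 2; θ*₍2₎ = 119.58.
Upper: z₀ + z₂ = 1.789; 1 − a(z₀+z₂) = 1.1324; argument = 1.4088 → 1.41; α₂ = 0.9207; rank = 460; θ*₍460₎ = 136.41.

(119.58, 136.41)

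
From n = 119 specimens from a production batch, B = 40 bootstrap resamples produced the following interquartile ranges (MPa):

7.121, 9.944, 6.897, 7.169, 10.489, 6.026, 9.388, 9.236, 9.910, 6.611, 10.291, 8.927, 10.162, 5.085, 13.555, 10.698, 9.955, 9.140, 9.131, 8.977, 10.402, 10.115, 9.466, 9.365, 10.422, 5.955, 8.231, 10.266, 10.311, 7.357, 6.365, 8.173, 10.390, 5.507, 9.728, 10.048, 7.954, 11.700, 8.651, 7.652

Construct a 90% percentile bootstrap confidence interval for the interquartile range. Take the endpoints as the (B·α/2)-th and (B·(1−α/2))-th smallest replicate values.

Sorted replicates: 5.085, 5.507, 5.955, 6.026, 6.365, 6.611, 6.897, 7.121, 7.169, 7.357, 7.652, 7.954, 8.173, 8.231, 8.651, 8.927, 8.977, 9.131, 9.140, 9.236, 9.365, 9.388, 9.466, 9.728, 9.910, 9.944, 9.955, 10.048, 10.115, 10.162, 10.266, 10.291, 10.311, 10.390, 10.402, 10.422, 10.489, 10.698, 11.700, 13.555
α = 0.10; lower rank = 40 × 0.050 = 2; upper rank = 40 × 0.950 = 38.
The 2nd smallest replicate is 5.507; the 38th is 10.698.

(5.507, 10.698)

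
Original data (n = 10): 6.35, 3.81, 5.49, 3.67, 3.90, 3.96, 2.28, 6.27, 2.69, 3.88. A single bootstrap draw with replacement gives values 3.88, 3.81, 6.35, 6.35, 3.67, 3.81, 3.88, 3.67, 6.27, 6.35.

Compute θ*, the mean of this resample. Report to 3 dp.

Mean = (3.88 + 3.81 + 6.35 + 6.35 + 3.67 + 3.81 + 3.88 + 3.67 + 6.27 + 6.35) / 10 = 48.040 / 10 = 4.804

θ* = 4.804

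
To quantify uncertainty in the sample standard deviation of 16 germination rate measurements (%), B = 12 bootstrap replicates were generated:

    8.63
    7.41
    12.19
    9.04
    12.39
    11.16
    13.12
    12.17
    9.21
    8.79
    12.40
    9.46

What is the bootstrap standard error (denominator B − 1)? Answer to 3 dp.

Bootstrap SE is the standard deviation of the 12 replicate standard deviations.
Mean of replicates: (8.63 + 7.41 + 12.19 + 9.04 + 12.39 + 11.16 + 13.12 + 12.17 + 9.21 + 8.79 + 12.40 + 9.46) / 12 = 125.9700 / 12 = 10.4975
Sum of squared deviations: (−1.8675)² + (−3.0875)² + (+1.6925)² + (−1.4575)² + (+1.8925)² + (+0.6625)² + (+2.6225)² + (+1.6725)² + (−1.2875)² + (−1.7075)² + (+1.9025)² + (−1.0375)² = 40.9734
Variance = 40.9734 / 11 = 3.7249
SE* = √3.7249

SE* = 1.930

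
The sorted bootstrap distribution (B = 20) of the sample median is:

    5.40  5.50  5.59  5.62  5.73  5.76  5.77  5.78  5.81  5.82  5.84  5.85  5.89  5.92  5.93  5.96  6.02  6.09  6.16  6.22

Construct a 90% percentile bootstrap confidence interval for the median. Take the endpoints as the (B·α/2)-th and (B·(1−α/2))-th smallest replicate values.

(5.40, 6.16)

α = 0.10; lower rank = 20 × 0.050 = 1; upper rank = 20 × 0.950 = 19.
The 1st smallest replicate is 5.40; the 19th is 6.16.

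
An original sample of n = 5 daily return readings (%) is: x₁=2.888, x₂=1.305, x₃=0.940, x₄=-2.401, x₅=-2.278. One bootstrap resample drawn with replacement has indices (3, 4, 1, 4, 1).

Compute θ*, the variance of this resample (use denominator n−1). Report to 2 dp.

Resample values: 0.940, -2.401, 2.888, -2.401, 2.888.
Mean = 0.3828; sum of squared deviations = 28.3616
s² = 28.3616 / 4 = 7.0904

θ* = 7.09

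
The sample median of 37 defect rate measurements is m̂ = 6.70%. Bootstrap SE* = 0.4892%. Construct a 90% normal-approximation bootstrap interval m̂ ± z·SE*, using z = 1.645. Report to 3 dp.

(5.895, 7.505)

Margin = 1.645 × 0.4892 = 0.8047
Interval: 6.70 ± 0.8047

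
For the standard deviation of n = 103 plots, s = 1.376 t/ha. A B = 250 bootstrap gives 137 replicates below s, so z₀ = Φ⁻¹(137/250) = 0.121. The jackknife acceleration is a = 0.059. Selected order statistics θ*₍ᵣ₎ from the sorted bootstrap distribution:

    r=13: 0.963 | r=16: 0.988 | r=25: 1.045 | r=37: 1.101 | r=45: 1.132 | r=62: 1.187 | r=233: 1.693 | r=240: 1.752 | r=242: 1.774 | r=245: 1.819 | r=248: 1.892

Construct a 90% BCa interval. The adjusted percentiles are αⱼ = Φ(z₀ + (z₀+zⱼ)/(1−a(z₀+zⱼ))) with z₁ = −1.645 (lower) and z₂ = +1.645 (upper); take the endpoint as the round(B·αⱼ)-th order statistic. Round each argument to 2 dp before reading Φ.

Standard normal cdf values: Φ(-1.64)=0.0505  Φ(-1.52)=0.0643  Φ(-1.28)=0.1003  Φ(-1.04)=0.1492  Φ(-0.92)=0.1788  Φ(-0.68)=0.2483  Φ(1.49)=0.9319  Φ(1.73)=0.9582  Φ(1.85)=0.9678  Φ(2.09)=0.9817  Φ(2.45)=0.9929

(1.045, 1.819)

Lower: z₀ + z₁ = 0.121 + (-1.645) = -1.524; 1 − a(z₀+z₁) = 1 − (0.059)(-1.524) = 1.0899; argument = 0.121 + (-1.524)/1.0899 = -1.2773 → -1.28.
α₁ = Φ(-1.28) = 0.1003; rank = round(250 × 0.1003) = 25; θ*₍25₎ = 1.045.
Upper: z₀ + z₂ = 1.766; 1 − a(z₀+z₂) = 0.8958; argument = 2.0924 → 2.09; α₂ = 0.9817; rank = 245; θ*₍245₎ = 1.819.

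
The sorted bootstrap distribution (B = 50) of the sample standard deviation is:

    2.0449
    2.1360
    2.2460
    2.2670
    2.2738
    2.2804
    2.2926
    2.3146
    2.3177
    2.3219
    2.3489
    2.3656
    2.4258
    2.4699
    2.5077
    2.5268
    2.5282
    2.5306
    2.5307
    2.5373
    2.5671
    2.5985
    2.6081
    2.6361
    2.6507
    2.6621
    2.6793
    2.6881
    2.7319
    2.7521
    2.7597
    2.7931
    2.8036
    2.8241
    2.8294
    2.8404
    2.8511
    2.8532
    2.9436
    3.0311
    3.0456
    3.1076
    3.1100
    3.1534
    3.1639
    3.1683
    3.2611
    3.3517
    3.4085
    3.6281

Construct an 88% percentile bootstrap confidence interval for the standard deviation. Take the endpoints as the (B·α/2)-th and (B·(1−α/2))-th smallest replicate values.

α = 0.12; lower rank = 50 × 0.060 = 3; upper rank = 50 × 0.940 = 47.
The 3rd smallest replicate is 2.2460; the 47th is 3.2611.

(2.2460, 3.2611)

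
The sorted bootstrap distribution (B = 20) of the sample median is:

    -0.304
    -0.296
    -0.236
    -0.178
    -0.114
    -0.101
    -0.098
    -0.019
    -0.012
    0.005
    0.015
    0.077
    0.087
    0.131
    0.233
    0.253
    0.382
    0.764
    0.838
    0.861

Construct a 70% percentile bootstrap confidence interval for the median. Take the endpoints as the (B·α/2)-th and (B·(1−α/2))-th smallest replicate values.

α = 0.30; lower rank = 20 × 0.150 = 3; upper rank = 20 × 0.850 = 17.
The 3rd smallest replicate is -0.236; the 17th is 0.382.

(-0.236, 0.382)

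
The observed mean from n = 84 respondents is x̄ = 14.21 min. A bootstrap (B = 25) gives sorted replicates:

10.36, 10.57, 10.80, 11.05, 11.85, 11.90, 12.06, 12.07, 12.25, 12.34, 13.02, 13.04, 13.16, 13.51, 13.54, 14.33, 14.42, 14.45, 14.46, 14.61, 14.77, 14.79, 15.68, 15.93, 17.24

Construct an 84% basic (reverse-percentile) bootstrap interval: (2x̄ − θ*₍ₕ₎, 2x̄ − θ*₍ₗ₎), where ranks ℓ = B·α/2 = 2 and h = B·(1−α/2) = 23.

Percentile endpoints at ranks 2 and 23: θ*₍2₎ = 10.57, θ*₍23₎ = 15.68.
Basic interval reflects these around x̄:
  lower = 2 × 14.21 − 15.68 = 12.74
  upper = 2 × 14.21 − 10.57 = 17.85

(12.74, 17.85)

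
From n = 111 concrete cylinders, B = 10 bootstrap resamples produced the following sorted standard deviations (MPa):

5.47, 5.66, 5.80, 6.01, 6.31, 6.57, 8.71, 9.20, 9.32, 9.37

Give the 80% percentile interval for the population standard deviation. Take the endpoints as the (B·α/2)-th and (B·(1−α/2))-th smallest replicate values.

α = 0.20; lower rank = 10 × 0.100 = 1; upper rank = 10 × 0.900 = 9.
The 1st smallest replicate is 5.47; the 9th is 9.32.

(5.47, 9.32)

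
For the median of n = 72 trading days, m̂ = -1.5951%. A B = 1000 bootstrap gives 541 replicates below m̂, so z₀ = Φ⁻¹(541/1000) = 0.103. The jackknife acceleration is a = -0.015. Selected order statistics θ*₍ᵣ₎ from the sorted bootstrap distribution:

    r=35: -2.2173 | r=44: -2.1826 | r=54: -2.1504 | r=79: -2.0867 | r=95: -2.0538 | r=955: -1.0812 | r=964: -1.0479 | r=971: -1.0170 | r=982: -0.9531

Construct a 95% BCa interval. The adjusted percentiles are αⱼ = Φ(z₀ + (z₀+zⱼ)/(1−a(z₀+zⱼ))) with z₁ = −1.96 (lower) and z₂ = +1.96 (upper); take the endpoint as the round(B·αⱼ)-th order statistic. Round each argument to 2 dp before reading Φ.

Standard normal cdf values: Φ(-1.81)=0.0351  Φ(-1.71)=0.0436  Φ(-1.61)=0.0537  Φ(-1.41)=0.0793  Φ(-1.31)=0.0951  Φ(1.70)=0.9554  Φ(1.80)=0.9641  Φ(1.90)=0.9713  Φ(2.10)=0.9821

Lower: z₀ + z₁ = 0.103 + (-1.960) = -1.857; 1 − a(z₀+z₁) = 1 − (-0.015)(-1.857) = 0.9721; argument = 0.103 + (-1.857)/0.9721 = -1.8072 → -1.81.
α₁ = Φ(-1.81) = 0.0351; rank = round(1000 × 0.0351) = 35; θ*₍35₎ = -2.2173.
Upper: z₀ + z₂ = 2.063; 1 − a(z₀+z₂) = 1.0309; argument = 2.1041 → 2.10; α₂ = 0.9821; rank = 982; θ*₍982₎ = -0.9531.

(-2.2173, -0.9531)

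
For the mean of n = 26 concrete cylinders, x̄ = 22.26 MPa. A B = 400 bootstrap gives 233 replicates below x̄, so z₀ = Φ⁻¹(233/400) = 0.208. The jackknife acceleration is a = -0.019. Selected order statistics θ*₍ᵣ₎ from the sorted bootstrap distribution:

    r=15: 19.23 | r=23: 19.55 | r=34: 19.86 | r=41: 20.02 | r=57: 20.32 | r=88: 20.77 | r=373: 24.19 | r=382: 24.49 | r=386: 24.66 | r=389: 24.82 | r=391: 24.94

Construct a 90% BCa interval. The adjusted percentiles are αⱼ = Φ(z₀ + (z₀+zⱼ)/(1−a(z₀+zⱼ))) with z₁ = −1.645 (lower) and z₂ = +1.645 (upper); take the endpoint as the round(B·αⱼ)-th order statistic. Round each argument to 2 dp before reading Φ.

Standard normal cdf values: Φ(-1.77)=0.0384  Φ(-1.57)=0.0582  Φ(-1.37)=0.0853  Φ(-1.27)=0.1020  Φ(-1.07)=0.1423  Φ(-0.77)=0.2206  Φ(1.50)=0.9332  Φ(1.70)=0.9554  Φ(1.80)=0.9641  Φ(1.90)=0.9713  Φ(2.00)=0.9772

(20.02, 24.94)

Lower: z₀ + z₁ = 0.208 + (-1.645) = -1.437; 1 − a(z₀+z₁) = 1 − (-0.019)(-1.437) = 0.9727; argument = 0.208 + (-1.437)/0.9727 = -1.2693 → -1.27.
α₁ = Φ(-1.27) = 0.1020; rank = round(400 × 0.1020) = 41; θ*₍41₎ = 20.02.
Upper: z₀ + z₂ = 1.853; 1 − a(z₀+z₂) = 1.0352; argument = 1.9980 → 2.00; α₂ = 0.9772; rank = 391; θ*₍391₎ = 24.94.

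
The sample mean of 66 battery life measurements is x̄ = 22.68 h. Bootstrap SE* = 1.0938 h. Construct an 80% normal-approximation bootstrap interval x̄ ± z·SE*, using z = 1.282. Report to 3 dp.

(21.278, 24.082)

Margin = 1.282 × 1.0938 = 1.4023
Interval: 22.68 ± 1.4023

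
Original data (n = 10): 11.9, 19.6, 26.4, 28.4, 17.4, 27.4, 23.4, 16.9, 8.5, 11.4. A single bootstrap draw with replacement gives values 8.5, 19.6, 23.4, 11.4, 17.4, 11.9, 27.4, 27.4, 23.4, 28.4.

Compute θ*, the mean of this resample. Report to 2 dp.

Mean = (8.5 + 19.6 + 23.4 + 11.4 + 17.4 + 11.9 + 27.4 + 27.4 + 23.4 + 28.4) / 10 = 198.80 / 10 = 19.88

θ* = 19.88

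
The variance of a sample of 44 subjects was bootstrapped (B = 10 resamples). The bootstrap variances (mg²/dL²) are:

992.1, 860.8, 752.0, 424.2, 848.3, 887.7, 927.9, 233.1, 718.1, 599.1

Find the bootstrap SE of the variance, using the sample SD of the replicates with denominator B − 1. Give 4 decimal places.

SE* = 240.7617

Bootstrap SE is the standard deviation of the 10 replicate variances.
Mean of replicates: (992.1 + 860.8 + 752.0 + 424.2 + 848.3 + 887.7 + 927.9 + 233.1 + 718.1 + 599.1) / 10 = 7243.30000 / 10 = 724.33000
Sum of squared deviations: (+267.77000)² + (+136.47000)² + (+27.67000)² + (−300.13000)² + (+123.97000)² + (+163.37000)² + (+203.57000)² + (−491.23000)² + (−6.23000)² + (−125.23000)² = 521695.82100
Variance = 521695.82100 / 9 = 57966.20233
SE* = √57966.20233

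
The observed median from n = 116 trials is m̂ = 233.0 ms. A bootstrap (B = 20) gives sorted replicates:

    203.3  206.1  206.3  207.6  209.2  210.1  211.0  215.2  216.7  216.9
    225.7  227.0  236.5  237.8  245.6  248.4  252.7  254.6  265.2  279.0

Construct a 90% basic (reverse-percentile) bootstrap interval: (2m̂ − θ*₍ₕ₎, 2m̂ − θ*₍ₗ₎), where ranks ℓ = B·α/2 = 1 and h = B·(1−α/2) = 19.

(200.8, 262.7)

Percentile endpoints at ranks 1 and 19: θ*₍1₎ = 203.3, θ*₍19₎ = 265.2.
Basic interval reflects these around m̂:
  lower = 2 × 233.0 − 265.2 = 200.8
  upper = 2 × 233.0 − 203.3 = 262.7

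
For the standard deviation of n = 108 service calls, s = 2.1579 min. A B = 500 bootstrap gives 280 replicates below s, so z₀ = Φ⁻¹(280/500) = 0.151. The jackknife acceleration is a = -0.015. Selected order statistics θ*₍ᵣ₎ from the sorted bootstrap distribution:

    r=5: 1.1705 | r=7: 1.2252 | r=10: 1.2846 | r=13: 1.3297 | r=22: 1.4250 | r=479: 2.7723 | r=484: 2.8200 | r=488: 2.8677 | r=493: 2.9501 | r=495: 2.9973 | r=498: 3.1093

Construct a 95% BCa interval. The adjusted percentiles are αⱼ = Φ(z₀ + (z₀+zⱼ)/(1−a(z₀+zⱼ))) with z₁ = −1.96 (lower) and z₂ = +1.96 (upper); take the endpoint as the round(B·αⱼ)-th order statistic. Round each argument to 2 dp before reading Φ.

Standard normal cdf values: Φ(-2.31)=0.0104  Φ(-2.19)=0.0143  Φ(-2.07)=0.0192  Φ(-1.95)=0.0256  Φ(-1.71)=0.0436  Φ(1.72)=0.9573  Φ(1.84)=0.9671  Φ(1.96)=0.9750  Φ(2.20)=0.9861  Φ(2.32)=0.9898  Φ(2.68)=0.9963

(1.4250, 2.9501)

Lower: z₀ + z₁ = 0.151 + (-1.960) = -1.809; 1 − a(z₀+z₁) = 1 − (-0.015)(-1.809) = 0.9729; argument = 0.151 + (-1.809)/0.9729 = -1.7085 → -1.71.
α₁ = Φ(-1.71) = 0.0436; rank = round(500 × 0.0436) = 22; θ*₍22₎ = 1.4250.
Upper: z₀ + z₂ = 2.111; 1 − a(z₀+z₂) = 1.0317; argument = 2.1972 → 2.20; α₂ = 0.9861; rank = 493; θ*₍493₎ = 2.9501.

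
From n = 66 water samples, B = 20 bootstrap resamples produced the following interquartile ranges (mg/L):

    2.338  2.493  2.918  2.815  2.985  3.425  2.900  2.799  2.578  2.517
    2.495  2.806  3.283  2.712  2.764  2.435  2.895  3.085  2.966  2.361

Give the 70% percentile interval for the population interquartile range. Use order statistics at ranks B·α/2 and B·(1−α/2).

Sorted replicates: 2.338, 2.361, 2.435, 2.493, 2.495, 2.517, 2.578, 2.712, 2.764, 2.799, 2.806, 2.815, 2.895, 2.900, 2.918, 2.966, 2.985, 3.085, 3.283, 3.425
α = 0.30; lower rank = 20 × 0.150 = 3; upper rank = 20 × 0.850 = 17.
The 3rd smallest replicate is 2.435; the 17th is 2.985.

(2.435, 2.985)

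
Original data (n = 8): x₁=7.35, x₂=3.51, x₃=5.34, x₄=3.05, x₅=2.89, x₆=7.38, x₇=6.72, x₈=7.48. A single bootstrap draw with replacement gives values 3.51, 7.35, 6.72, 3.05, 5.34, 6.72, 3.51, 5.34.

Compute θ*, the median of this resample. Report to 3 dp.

θ* = 5.340

Sorted: 3.05, 3.51, 3.51, 5.34, 5.34, 6.72, 6.72, 7.35
Median = average of the two middle values = 5.340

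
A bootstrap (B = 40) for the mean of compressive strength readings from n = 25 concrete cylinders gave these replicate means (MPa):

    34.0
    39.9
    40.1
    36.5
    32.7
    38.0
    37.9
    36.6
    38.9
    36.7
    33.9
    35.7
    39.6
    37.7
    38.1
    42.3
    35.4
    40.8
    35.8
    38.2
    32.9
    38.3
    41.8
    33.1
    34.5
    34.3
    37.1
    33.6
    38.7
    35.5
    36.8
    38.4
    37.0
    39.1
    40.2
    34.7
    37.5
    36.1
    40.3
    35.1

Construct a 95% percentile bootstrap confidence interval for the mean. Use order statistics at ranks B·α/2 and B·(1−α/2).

Sorted replicates: 32.7, 32.9, 33.1, 33.6, 33.9, 34.0, 34.3, 34.5, 34.7, 35.1, 35.4, 35.5, 35.7, 35.8, 36.1, 36.5, 36.6, 36.7, 36.8, 37.0, 37.1, 37.5, 37.7, 37.9, 38.0, 38.1, 38.2, 38.3, 38.4, 38.7, 38.9, 39.1, 39.6, 39.9, 40.1, 40.2, 40.3, 40.8, 41.8, 42.3
α = 0.05; lower rank = 40 × 0.025 = 1; upper rank = 40 × 0.975 = 39.
The 1st smallest replicate is 32.7; the 39th is 41.8.

(32.7, 41.8)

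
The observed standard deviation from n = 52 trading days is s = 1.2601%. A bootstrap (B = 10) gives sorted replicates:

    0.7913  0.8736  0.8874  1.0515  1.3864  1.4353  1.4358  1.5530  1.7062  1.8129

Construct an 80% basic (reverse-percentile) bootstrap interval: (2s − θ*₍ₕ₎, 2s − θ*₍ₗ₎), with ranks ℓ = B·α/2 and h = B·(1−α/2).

Percentile endpoints at ranks 1 and 9: θ*₍1₎ = 0.7913, θ*₍9₎ = 1.7062.
Basic interval reflects these around s:
  lower = 2 × 1.2601 − 1.7062 = 0.8140
  upper = 2 × 1.2601 − 0.7913 = 1.7289

(0.8140, 1.7289)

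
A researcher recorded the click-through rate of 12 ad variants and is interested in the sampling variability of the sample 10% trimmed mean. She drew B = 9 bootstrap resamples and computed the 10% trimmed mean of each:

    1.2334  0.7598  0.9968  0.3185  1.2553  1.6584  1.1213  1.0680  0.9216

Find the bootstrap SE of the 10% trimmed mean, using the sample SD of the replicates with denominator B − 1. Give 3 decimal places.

Bootstrap SE is the standard deviation of the 9 replicate 10% trimmed means.
Mean of replicates: (1.2334 + 0.7598 + 0.9968 + 0.3185 + 1.2553 + 1.6584 + 1.1213 + 1.0680 + 0.9216) / 9 = 9.33310 / 9 = 1.03701
Sum of squared deviations: (+0.19639)² + (−0.27721)² + (−0.04021)² + (−0.71851)² + (+0.21829)² + (+0.62139)² + (+0.08429)² + (+0.03099)² + (−0.11541)² = 1.08845
Variance = 1.08845 / 8 = 0.13606
SE* = √0.13606

SE* = 0.369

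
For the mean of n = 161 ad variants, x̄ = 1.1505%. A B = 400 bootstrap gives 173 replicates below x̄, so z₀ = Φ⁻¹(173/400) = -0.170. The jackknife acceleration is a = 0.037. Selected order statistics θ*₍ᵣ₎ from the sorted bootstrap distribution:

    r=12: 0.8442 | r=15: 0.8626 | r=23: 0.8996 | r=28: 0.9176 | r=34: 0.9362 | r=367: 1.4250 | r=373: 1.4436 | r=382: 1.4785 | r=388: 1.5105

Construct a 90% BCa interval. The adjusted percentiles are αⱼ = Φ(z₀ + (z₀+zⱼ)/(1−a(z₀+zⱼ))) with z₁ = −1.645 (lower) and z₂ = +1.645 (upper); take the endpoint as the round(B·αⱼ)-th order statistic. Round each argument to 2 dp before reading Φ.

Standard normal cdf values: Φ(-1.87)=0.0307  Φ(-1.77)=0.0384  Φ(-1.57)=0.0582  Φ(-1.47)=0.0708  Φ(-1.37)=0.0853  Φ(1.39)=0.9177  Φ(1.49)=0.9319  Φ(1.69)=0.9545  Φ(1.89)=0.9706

(0.8442, 1.4250)

Lower: z₀ + z₁ = -0.170 + (-1.645) = -1.815; 1 − a(z₀+z₁) = 1 − (0.037)(-1.815) = 1.0672; argument = -0.170 + (-1.815)/1.0672 = -1.8708 → -1.87.
α₁ = Φ(-1.87) = 0.0307; rank = round(400 × 0.0307) = 12; θ*₍12₎ = 0.8442.
Upper: z₀ + z₂ = 1.475; 1 − a(z₀+z₂) = 0.9454; argument = 1.3901 → 1.39; α₂ = 0.9177; rank = 367; θ*₍367₎ = 1.4250.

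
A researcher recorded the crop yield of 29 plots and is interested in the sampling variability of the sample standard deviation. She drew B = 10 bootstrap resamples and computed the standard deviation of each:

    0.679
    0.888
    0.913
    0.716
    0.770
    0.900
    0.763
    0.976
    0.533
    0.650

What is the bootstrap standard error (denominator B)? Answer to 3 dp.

SE* = 0.132

Bootstrap SE is the standard deviation of the 10 replicate standard deviations.
Mean of replicates: (0.679 + 0.888 + 0.913 + 0.716 + 0.770 + 0.900 + 0.763 + 0.976 + 0.533 + 0.650) / 10 = 7.7880 / 10 = 0.7788
Sum of squared deviations: (−0.0998)² + (+0.1092)² + (+0.1342)² + (−0.0628)² + (−0.0088)² + (+0.1212)² + (−0.0158)² + (+0.1972)² + (−0.2458)² + (−0.1288)² = 0.1747
Variance = 0.1747 / 10 = 0.0175
SE* = √0.0175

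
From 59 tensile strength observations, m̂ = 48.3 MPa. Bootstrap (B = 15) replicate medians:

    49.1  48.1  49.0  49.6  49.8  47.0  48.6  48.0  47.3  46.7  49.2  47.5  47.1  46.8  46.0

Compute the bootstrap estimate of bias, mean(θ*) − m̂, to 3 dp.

bias = −0.313

mean(θ*) = (49.1 + 48.1 + 49.0 + 49.6 + 49.8 + 47.0 + 48.6 + 48.0 + 47.3 + 46.7 + 49.2 + 47.5 + 47.1 + 46.8 + 46.0) / 15 = 47.9867
bias = 47.9867 − 48.3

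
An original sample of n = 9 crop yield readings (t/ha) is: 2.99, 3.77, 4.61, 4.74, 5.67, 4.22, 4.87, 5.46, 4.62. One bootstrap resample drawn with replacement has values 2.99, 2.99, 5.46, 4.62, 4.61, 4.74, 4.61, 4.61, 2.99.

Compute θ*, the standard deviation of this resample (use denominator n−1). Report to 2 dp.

Mean = 4.1800; sum of squared deviations = 6.9486
s² = 6.9486 / 8 = 0.8686
s = √0.8686 = 0.93

θ* = 0.93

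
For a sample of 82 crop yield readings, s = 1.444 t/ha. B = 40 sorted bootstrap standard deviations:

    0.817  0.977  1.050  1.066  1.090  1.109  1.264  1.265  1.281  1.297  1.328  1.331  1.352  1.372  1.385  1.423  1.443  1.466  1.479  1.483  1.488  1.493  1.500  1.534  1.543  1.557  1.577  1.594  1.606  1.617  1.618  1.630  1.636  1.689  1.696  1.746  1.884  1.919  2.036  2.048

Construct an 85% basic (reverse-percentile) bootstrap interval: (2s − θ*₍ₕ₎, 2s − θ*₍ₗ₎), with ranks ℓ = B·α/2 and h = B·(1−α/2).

(1.004, 1.838)

Percentile endpoints at ranks 3 and 37: θ*₍3₎ = 1.050, θ*₍37₎ = 1.884.
Basic interval reflects these around s:
  lower = 2 × 1.444 − 1.884 = 1.004
  upper = 2 × 1.444 − 1.050 = 1.838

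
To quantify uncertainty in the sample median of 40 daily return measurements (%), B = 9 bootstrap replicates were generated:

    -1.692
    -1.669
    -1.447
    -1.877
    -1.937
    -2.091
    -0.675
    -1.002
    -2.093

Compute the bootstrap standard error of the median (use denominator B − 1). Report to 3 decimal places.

SE* = 0.490

Bootstrap SE is the standard deviation of the 9 replicate medians.
Mean of replicates: ((-1.692) + (-1.669) + (-1.447) + (-1.877) + (-1.937) + (-2.091) + (-0.675) + (-1.002) + (-2.093)) / 9 = -14.4830 / 9 = -1.6092
Sum of squared deviations: (−0.0828)² + (−0.0598)² + (+0.1622)² + (−0.2678)² + (−0.3278)² + (−0.4818)² + (+0.9342)² + (+0.6072)² + (−0.4838)² = 1.9235
Variance = 1.9235 / 8 = 0.2404
SE* = √0.2404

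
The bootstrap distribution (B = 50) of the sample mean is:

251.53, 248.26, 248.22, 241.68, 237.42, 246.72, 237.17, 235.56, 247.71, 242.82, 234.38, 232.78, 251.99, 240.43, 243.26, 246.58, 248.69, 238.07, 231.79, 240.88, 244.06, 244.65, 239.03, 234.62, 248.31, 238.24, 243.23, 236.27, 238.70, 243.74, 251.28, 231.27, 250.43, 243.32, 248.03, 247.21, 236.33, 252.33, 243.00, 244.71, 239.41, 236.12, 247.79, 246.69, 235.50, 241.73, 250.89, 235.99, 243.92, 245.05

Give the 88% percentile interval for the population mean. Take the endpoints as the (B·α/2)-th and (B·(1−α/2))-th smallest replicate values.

Sorted replicates: 231.27, 231.79, 232.78, 234.38, 234.62, 235.50, 235.56, 235.99, 236.12, 236.27, 236.33, 237.17, 237.42, 238.07, 238.24, 238.70, 239.03, 239.41, 240.43, 240.88, 241.68, 241.73, 242.82, 243.00, 243.23, 243.26, 243.32, 243.74, 243.92, 244.06, 244.65, 244.71, 245.05, 246.58, 246.69, 246.72, 247.21, 247.71, 247.79, 248.03, 248.22, 248.26, 248.31, 248.69, 250.43, 250.89, 251.28, 251.53, 251.99, 252.33
α = 0.12; lower rank = 50 × 0.060 = 3; upper rank = 50 × 0.940 = 47.
The 3rd smallest replicate is 232.78; the 47th is 251.28.

(232.78, 251.28)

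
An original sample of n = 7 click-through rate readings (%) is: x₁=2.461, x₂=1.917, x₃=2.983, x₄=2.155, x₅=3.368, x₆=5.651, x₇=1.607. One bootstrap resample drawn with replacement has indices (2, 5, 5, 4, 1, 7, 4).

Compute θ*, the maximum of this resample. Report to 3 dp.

Resample values: 1.917, 3.368, 3.368, 2.155, 2.461, 1.607, 2.155.
Maximum = 3.368

θ* = 3.368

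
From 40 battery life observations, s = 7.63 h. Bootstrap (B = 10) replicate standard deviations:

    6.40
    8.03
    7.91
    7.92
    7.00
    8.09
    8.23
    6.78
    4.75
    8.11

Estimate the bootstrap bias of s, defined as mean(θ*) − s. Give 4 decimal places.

bias = −0.3080

mean(θ*) = (6.40 + 8.03 + 7.91 + 7.92 + 7.00 + 8.09 + 8.23 + 6.78 + 4.75 + 8.11) / 10 = 7.32200
bias = 7.32200 − 7.63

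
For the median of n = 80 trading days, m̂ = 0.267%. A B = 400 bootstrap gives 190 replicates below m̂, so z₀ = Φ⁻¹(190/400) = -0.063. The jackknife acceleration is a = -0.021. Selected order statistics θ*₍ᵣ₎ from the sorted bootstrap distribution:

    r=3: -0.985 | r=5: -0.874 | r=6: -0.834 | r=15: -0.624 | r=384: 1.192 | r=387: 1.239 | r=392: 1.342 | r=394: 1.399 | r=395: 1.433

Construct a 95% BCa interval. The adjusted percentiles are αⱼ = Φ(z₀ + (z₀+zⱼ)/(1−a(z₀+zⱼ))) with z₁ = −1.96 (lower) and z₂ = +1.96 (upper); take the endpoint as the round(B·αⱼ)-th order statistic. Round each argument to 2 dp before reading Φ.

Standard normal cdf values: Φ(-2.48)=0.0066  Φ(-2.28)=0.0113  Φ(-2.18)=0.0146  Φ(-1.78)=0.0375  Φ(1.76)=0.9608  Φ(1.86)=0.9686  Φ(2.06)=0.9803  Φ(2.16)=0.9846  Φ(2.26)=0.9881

(-0.834, 1.192)

Lower: z₀ + z₁ = -0.063 + (-1.960) = -2.023; 1 − a(z₀+z₁) = 1 − (-0.021)(-2.023) = 0.9575; argument = -0.063 + (-2.023)/0.9575 = -2.1758 → -2.18.
α₁ = Φ(-2.18) = 0.0146; rank = round(400 × 0.0146) = 6; θ*₍6₎ = -0.834.
Upper: z₀ + z₂ = 1.897; 1 − a(z₀+z₂) = 1.0398; argument = 1.7613 → 1.76; α₂ = 0.9608; rank = 384; θ*₍384₎ = 1.192.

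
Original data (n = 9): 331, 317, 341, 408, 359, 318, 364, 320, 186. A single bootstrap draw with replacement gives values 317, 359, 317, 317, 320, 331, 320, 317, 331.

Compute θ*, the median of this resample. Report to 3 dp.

θ* = 320.000

Sorted: 317, 317, 317, 317, 320, 320, 331, 331, 359
Median = middle value = 320.000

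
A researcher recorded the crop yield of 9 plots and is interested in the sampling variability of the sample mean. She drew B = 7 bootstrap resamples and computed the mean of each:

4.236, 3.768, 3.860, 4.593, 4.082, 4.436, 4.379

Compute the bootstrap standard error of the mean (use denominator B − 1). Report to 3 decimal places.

Bootstrap SE is the standard deviation of the 7 replicate means.
Mean of replicates: (4.236 + 3.768 + 3.860 + 4.593 + 4.082 + 4.436 + 4.379) / 7 = 29.3540 / 7 = 4.1934
Sum of squared deviations: (+0.0426)² + (−0.4254)² + (−0.3334)² + (+0.3996)² + (−0.1114)² + (+0.2426)² + (+0.1856)² = 0.5593
Variance = 0.5593 / 6 = 0.0932
SE* = √0.0932

SE* = 0.305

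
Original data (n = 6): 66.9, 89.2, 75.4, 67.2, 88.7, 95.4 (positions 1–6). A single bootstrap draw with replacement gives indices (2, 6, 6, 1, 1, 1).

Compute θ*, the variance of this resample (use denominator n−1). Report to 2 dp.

θ* = 214.74

Resample values: 89.2, 95.4, 95.4, 66.9, 66.9, 66.9.
Mean = 80.1167; sum of squared deviations = 1073.7083
s² = 1073.7083 / 5 = 214.7417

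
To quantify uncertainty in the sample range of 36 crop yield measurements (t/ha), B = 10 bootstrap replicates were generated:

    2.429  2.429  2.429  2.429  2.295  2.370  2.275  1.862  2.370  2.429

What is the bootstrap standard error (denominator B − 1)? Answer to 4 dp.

Bootstrap SE is the standard deviation of the 10 replicate ranges.
Mean of replicates: (2.429 + 2.429 + 2.429 + 2.429 + 2.295 + 2.370 + 2.275 + 1.862 + 2.370 + 2.429) / 10 = 23.317000 / 10 = 2.331700
Sum of squared deviations: (+0.097300)² + (+0.097300)² + (+0.097300)² + (+0.097300)² + (−0.036700)² + (+0.038300)² + (−0.056700)² + (−0.469700)² + (+0.038300)² + (+0.097300)² = 0.275450
Variance = 0.275450 / 9 = 0.030606
SE* = √0.030606

SE* = 0.1749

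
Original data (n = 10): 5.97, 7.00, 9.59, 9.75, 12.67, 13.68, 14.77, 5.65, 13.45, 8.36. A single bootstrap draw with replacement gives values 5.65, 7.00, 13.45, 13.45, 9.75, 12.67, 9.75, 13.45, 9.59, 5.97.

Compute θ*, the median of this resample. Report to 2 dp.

θ* = 9.75

Sorted: 5.65, 5.97, 7.00, 9.59, 9.75, 9.75, 12.67, 13.45, 13.45, 13.45
Median = average of the two middle values = 9.75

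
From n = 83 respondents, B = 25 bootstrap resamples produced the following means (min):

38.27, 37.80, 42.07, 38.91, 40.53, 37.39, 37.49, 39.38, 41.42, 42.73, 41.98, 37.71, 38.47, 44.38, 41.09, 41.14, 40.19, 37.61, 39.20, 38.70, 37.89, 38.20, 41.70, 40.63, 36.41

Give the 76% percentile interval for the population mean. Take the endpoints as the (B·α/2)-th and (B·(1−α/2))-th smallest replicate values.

(37.49, 41.98)

Sorted replicates: 36.41, 37.39, 37.49, 37.61, 37.71, 37.80, 37.89, 38.20, 38.27, 38.47, 38.70, 38.91, 39.20, 39.38, 40.19, 40.53, 40.63, 41.09, 41.14, 41.42, 41.70, 41.98, 42.07, 42.73, 44.38
α = 0.24; lower rank = 25 × 0.120 = 3; upper rank = 25 × 0.880 = 22.
The 3rd smallest replicate is 37.49; the 22nd is 41.98.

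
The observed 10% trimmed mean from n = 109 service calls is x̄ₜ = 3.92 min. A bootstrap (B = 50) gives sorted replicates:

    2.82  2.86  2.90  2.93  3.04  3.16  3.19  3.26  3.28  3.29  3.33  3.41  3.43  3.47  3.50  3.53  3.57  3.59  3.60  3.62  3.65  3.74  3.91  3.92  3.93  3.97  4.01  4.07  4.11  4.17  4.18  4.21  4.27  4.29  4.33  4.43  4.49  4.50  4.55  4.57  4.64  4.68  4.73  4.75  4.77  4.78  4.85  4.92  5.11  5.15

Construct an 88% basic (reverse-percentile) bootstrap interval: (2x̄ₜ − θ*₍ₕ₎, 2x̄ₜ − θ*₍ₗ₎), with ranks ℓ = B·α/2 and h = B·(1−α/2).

(2.99, 4.94)

Percentile endpoints at ranks 3 and 47: θ*₍3₎ = 2.90, θ*₍47₎ = 4.85.
Basic interval reflects these around x̄ₜ:
  lower = 2 × 3.92 − 4.85 = 2.99
  upper = 2 × 3.92 − 2.90 = 4.94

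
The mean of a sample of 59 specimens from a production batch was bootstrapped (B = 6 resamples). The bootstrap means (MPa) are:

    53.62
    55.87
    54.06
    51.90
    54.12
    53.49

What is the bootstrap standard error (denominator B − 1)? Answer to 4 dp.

Bootstrap SE is the standard deviation of the 6 replicate means.
Mean of replicates: (53.62 + 55.87 + 54.06 + 51.90 + 54.12 + 53.49) / 6 = 323.06000 / 6 = 53.84333
Sum of squared deviations: (−0.22333)² + (+2.02667)² + (+0.21667)² + (−1.94333)² + (+0.27667)² + (−0.35333)² = 8.18213
Variance = 8.18213 / 5 = 1.63643
SE* = √1.63643

SE* = 1.2792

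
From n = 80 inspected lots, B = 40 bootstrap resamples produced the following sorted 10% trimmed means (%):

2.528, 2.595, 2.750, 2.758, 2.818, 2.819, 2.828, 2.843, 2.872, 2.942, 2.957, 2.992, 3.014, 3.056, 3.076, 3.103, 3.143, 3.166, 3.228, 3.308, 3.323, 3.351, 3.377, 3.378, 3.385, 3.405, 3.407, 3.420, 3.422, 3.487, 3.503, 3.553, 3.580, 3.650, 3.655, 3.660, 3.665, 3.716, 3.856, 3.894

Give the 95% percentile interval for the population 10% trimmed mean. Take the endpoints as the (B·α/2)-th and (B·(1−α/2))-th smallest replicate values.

α = 0.05; lower rank = 40 × 0.025 = 1; upper rank = 40 × 0.975 = 39.
The 1st smallest replicate is 2.528; the 39th is 3.856.

(2.528, 3.856)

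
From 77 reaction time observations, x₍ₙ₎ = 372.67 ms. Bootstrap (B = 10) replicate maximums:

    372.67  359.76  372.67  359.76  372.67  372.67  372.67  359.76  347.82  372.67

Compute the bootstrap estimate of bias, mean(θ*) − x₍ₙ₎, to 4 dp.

bias = −6.3580

mean(θ*) = (372.67 + 359.76 + 372.67 + 359.76 + 372.67 + 372.67 + 372.67 + 359.76 + 347.82 + 372.67) / 10 = 366.31200
bias = 366.31200 − 372.67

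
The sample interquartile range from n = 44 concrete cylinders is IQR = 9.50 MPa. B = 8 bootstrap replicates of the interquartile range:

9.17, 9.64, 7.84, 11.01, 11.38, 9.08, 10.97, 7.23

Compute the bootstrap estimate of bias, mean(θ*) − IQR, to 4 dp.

bias = +0.0400

mean(θ*) = (9.17 + 9.64 + 7.84 + 11.01 + 11.38 + 9.08 + 10.97 + 7.23) / 8 = 9.54000
bias = 9.54000 − 9.50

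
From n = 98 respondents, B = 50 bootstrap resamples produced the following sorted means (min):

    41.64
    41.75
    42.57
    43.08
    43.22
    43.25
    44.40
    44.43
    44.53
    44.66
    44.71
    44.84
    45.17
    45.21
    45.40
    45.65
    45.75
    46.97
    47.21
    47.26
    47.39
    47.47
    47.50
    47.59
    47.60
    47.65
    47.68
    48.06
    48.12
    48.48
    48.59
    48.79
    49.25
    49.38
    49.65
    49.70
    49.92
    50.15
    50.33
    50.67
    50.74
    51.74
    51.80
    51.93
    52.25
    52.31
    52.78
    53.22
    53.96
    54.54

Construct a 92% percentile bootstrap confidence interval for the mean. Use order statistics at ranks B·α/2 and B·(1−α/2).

α = 0.08; lower rank = 50 × 0.040 = 2; upper rank = 50 × 0.960 = 48.
The 2nd smallest replicate is 41.75; the 48th is 53.22.

(41.75, 53.22)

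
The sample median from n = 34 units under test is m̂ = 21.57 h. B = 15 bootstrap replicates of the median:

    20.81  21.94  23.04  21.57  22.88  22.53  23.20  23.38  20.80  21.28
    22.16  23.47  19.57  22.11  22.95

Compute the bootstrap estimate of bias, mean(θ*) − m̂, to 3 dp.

mean(θ*) = (20.81 + 21.94 + 23.04 + 21.57 + 22.88 + 22.53 + 23.20 + 23.38 + 20.80 + 21.28 + 22.16 + 23.47 + 19.57 + 22.11 + 22.95) / 15 = 22.1127
bias = 22.1127 − 21.57

bias = +0.543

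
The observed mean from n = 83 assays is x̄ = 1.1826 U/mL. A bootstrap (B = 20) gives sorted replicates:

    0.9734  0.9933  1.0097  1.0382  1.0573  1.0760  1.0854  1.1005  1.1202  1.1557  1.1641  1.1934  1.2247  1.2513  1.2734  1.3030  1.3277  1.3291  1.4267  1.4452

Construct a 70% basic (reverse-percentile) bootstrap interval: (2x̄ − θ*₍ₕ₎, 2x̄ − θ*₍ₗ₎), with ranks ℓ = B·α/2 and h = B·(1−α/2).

(1.0375, 1.3555)

Percentile endpoints at ranks 3 and 17: θ*₍3₎ = 1.0097, θ*₍17₎ = 1.3277.
Basic interval reflects these around x̄:
  lower = 2 × 1.1826 − 1.3277 = 1.0375
  upper = 2 × 1.1826 − 1.0097 = 1.3555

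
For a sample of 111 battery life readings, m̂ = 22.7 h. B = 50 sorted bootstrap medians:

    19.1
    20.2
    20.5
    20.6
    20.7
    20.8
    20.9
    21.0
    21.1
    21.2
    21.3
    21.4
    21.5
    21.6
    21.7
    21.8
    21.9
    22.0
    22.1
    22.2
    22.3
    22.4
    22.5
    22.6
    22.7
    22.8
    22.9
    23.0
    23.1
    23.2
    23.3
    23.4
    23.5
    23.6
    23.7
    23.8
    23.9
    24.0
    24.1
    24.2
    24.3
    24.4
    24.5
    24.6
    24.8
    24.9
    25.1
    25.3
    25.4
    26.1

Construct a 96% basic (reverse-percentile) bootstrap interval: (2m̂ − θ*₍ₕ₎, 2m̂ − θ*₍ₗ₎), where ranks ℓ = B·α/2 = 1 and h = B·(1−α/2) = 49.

Percentile endpoints at ranks 1 and 49: θ*₍1₎ = 19.1, θ*₍49₎ = 25.4.
Basic interval reflects these around m̂:
  lower = 2 × 22.7 − 25.4 = 20.0
  upper = 2 × 22.7 − 19.1 = 26.3

(20.0, 26.3)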